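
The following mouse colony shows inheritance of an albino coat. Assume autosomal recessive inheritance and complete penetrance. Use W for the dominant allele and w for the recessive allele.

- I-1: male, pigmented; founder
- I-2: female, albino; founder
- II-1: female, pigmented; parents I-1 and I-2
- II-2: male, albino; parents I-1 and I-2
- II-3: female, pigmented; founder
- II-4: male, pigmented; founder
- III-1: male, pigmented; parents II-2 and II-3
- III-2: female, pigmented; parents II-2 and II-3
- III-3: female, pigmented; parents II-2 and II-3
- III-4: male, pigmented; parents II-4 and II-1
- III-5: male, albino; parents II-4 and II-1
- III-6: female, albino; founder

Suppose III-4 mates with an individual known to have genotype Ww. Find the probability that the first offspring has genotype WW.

1/3

II-4 is pigmented so carries W and passed w to III-5 (ww), so II-4 is Ww.
II-1 is pigmented so carries W and received w from I-2 (ww), so II-1 is Ww.
III-4 is a pigmented offspring of II-4 (Ww) × II-1 (Ww), whose cross gives 1/4 WW : 1/2 Ww : 1/4 ww; conditioning on being pigmented, III-4 is WW with probability 1/3, Ww with probability 2/3.
Summing over parental genotype combinations, P(offspring has genotype WW) = 1/3·1/2 + 2/3·1/4 = 1/3.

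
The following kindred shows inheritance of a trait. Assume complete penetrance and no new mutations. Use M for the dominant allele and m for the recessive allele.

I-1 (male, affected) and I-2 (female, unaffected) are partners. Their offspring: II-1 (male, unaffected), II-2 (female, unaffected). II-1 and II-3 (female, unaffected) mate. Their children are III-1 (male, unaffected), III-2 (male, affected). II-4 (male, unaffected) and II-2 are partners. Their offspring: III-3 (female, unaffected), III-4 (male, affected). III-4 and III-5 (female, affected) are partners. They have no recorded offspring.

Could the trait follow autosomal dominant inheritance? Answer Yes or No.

Under autosomal dominant, III-2 (affected, male) cannot arise from II-1 (unaffected) × II-3 (unaffected).

No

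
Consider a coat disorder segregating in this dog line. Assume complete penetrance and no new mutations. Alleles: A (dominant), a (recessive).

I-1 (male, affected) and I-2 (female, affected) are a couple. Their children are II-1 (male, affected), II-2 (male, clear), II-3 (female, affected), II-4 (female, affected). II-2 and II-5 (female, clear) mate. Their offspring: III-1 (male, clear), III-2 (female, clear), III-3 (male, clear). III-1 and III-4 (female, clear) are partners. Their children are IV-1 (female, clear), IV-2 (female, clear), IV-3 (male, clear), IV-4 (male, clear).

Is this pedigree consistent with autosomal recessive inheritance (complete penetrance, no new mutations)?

Under autosomal recessive, II-2 (clear, male) cannot arise from I-1 (affected) × I-2 (affected).

No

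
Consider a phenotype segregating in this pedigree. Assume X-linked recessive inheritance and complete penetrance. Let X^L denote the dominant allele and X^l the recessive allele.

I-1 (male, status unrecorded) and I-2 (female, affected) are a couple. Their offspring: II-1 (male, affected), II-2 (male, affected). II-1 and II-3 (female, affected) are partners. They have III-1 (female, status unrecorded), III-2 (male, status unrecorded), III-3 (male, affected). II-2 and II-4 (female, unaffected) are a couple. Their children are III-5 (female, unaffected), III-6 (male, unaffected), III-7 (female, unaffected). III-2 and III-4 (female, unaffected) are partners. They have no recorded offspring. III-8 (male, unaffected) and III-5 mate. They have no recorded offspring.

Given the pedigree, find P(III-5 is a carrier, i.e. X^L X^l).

III-5 is unaffected so carries L and received l from II-2 (X^l Y), so III-5 is X^L X^l, giving P(X^L X^l) = 1.

1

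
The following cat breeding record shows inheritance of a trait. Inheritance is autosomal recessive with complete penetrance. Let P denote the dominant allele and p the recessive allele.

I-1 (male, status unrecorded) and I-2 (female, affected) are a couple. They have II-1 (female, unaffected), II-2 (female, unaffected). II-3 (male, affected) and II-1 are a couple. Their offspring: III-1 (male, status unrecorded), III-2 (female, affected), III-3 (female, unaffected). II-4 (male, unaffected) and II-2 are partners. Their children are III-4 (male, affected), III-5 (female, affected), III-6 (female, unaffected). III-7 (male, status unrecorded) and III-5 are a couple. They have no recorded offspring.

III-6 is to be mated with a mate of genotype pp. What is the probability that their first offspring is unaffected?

2/3

II-4 is unaffected so carries P and passed p to III-4 (pp), so II-4 is Pp.
II-2 is unaffected so carries P and received p from I-2 (pp), so II-2 is Pp.
III-6 is an unaffected offspring of II-4 (Pp) × II-2 (Pp), whose cross gives 1/4 PP : 1/2 Pp : 1/4 pp; conditioning on being unaffected, III-6 is PP with probability 1/3, Pp with probability 2/3.
Summing over parental genotype combinations, P(offspring is unaffected) = 1/3·1 + 2/3·1/2 = 2/3.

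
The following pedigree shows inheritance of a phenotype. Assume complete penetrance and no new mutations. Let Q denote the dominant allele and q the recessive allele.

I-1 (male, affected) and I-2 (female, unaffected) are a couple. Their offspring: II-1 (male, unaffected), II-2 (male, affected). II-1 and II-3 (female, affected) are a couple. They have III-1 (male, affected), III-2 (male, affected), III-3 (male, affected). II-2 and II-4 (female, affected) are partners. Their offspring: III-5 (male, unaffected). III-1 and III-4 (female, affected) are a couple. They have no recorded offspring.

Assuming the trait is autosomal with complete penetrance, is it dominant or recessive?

dominant

II-2 and II-4 are both affected yet have an unaffected child III-5. Under a recessive model two affected parents are homozygous and every child would be affected, so the trait cannot be recessive.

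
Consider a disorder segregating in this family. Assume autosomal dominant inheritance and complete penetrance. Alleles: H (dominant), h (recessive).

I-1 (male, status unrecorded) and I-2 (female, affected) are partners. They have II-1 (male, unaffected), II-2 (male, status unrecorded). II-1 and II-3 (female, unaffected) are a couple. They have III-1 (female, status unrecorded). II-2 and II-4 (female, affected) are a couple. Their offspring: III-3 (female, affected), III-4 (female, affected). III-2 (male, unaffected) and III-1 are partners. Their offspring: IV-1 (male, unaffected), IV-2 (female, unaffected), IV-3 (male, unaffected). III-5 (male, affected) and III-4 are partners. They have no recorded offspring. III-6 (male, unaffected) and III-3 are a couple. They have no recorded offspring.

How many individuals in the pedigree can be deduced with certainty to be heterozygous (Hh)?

Obligate heterozygotes: I-2 is affected so carries H and passed h to II-1 (hh), so I-2 is Hh.
Every other individual is either homozygous by phenotype or has at least one consistent homozygous assignment, so the count is 1.

1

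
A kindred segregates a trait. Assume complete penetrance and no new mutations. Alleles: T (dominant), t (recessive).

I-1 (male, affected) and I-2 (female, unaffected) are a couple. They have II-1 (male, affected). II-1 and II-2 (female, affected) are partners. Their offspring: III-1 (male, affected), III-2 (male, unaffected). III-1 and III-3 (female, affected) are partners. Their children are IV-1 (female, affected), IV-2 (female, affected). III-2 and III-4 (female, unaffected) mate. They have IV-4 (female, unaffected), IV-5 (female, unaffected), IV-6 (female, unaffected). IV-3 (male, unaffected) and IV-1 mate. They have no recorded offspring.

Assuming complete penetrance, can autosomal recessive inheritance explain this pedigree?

No

Under autosomal recessive, III-2 (unaffected, male) cannot arise from II-1 (affected) × II-2 (affected).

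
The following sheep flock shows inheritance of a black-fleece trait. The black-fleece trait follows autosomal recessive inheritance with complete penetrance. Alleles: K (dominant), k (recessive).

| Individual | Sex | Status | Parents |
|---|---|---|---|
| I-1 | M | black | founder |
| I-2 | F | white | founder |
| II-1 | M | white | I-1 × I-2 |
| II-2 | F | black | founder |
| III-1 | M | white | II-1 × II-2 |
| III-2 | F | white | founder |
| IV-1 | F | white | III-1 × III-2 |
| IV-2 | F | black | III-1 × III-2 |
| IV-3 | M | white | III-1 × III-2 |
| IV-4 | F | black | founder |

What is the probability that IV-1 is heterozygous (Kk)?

III-1 is white so carries K and received k from II-2 (kk), so III-1 is Kk.
III-2 is white so carries K and passed k to IV-2 (kk), so III-2 is Kk.
Their cross gives offspring ratios 1/4 KK : 1/2 Kk : 1/4 kk. Conditioning on IV-1 being white, P(Kk) = 1/2 / 3/4 = 2/3.

2/3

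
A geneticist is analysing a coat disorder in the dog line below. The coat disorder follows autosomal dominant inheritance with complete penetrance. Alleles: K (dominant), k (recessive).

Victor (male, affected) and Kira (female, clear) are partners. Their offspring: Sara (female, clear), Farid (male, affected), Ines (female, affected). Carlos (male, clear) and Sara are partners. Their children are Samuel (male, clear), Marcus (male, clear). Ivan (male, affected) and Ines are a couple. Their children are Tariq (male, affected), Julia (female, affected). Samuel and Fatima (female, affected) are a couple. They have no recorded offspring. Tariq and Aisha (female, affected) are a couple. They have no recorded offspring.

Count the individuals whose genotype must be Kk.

Obligate heterozygotes: Victor is affected so carries K and passed k to Sara (kk), so Victor is Kk; Farid is affected so carries K and received k from Kira (kk), so Farid is Kk; Ines is affected so carries K and received k from Kira (kk), so Ines is Kk.
Every other individual is either homozygous by phenotype or has at least one consistent homozygous assignment, so the count is 3.

3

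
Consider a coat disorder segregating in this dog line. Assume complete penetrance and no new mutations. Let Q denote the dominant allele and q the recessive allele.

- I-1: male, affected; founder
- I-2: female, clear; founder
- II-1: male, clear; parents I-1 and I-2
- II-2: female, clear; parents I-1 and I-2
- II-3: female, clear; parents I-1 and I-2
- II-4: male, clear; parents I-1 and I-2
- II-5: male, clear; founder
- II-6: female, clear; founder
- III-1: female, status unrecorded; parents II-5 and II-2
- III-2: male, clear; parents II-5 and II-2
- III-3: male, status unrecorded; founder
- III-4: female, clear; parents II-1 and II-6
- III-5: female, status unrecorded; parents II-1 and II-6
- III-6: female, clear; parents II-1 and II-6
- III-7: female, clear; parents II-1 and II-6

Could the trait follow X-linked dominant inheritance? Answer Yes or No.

Under X-linked dominant, II-2 (clear, female) cannot arise from I-1 (affected) × I-2 (clear).

No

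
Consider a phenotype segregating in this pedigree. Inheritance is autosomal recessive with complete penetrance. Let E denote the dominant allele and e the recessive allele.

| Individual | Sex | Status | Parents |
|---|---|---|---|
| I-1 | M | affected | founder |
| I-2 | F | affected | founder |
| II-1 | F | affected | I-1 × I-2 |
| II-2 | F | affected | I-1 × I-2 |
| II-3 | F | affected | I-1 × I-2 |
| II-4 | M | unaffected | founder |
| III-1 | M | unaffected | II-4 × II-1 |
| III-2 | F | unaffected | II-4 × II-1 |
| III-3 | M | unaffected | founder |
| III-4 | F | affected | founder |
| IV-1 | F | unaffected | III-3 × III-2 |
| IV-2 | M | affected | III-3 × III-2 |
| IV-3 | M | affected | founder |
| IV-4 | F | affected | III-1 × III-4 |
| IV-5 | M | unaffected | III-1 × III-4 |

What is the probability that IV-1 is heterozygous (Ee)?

2/3

III-3 is unaffected so carries E and passed e to IV-2 (ee), so III-3 is Ee.
III-2 is unaffected so carries E and received e from II-1 (ee), so III-2 is Ee.
Their cross gives offspring ratios 1/4 EE : 1/2 Ee : 1/4 ee. Conditioning on IV-1 being unaffected, P(Ee) = 1/2 / 3/4 = 2/3.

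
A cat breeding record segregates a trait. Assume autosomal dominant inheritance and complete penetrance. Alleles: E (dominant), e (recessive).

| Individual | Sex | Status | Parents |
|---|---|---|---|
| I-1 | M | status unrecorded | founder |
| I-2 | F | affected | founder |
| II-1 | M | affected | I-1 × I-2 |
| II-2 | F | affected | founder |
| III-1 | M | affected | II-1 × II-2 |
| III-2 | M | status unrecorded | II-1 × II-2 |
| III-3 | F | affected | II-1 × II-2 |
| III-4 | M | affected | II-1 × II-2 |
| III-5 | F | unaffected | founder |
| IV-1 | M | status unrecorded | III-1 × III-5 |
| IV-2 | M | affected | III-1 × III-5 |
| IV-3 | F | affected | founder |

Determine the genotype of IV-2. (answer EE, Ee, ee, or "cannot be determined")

Ee

From phenotype alone, IV-2 is EE or Ee.
IV-2 is affected so carries E and received e from III-5 (ee), so IV-2 is Ee.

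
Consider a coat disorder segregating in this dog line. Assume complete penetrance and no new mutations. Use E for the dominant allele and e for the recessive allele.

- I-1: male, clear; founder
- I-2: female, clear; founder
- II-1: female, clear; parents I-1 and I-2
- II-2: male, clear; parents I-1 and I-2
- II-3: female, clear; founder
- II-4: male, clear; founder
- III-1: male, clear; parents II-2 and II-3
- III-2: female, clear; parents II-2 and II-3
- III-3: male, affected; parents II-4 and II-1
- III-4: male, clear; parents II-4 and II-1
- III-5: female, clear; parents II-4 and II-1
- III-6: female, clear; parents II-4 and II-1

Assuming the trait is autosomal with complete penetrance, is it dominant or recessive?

II-4 and II-1 are both clear yet have an affected child III-3. Under dominance, an affected child requires at least one affected parent, so the trait cannot be dominant.

recessive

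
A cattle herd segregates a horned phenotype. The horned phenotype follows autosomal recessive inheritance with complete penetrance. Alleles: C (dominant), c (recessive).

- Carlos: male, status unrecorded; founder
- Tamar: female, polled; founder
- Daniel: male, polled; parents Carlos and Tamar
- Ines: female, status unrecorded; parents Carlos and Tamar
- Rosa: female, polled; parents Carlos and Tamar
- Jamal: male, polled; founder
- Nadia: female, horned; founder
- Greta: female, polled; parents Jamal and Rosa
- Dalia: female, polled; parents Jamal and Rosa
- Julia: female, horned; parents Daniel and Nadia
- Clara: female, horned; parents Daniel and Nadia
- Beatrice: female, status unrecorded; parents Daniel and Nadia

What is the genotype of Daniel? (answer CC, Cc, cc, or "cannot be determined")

Cc

From phenotype alone, Daniel is CC or Cc.
Daniel is polled so carries C and passed c to Julia (cc), so Daniel is Cc.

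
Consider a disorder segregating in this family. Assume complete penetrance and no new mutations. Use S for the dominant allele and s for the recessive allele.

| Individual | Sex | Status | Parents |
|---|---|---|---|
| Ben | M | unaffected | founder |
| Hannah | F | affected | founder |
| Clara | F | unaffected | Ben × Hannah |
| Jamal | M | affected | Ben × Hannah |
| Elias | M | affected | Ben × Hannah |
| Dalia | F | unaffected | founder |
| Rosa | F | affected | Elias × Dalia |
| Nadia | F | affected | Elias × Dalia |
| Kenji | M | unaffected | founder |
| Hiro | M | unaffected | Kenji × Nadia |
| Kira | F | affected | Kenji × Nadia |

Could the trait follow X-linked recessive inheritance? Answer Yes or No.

Under X-linked recessive, Hiro (unaffected, male) cannot arise from Kenji (unaffected) × Nadia (affected).

No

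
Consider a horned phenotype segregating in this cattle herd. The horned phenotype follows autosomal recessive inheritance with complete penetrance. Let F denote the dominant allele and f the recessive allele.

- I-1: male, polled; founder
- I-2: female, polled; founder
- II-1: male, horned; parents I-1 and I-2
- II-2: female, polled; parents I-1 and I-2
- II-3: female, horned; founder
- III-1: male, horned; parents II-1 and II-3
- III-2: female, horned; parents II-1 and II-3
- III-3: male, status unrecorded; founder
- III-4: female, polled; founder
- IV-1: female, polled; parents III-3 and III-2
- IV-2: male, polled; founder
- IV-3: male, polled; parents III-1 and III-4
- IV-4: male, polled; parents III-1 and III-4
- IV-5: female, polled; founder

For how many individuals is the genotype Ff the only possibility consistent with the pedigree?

5

Obligate heterozygotes: I-1 is polled so carries F and passed f to II-1 (ff), so I-1 is Ff; I-2 is polled so carries F and passed f to II-1 (ff), so I-2 is Ff; IV-1 is polled so carries F and received f from III-2 (ff), so IV-1 is Ff; IV-3 is polled so carries F and received f from III-1 (ff), so IV-3 is Ff; IV-4 is polled so carries F and received f from III-1 (ff), so IV-4 is Ff.
Every other individual is either homozygous by phenotype or has at least one consistent homozygous assignment, so the count is 5.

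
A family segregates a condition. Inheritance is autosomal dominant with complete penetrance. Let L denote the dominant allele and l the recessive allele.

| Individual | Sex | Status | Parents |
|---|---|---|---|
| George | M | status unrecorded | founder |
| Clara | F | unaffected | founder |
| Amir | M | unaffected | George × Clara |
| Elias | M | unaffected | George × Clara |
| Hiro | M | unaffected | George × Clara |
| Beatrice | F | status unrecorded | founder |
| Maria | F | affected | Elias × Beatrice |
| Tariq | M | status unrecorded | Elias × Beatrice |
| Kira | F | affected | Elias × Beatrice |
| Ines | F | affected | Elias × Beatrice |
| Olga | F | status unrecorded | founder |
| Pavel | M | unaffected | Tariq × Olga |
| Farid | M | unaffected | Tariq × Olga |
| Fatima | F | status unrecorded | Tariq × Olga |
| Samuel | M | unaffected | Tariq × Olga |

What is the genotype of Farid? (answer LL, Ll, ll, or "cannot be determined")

ll

Farid is unaffected, so Farid is ll.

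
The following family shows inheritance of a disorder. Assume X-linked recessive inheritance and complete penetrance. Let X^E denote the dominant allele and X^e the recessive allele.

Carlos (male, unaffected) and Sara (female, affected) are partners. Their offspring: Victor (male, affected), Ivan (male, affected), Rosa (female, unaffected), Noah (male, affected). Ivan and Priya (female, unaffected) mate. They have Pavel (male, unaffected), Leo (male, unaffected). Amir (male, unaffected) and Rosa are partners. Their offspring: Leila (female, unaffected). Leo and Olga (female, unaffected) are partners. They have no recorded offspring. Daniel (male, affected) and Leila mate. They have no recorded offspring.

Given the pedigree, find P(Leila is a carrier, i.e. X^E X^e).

1/2

Amir is unaffected, so Amir is X^E Y.
Rosa is unaffected so carries E and received e from Sara (X^e X^e), so Rosa is X^E X^e.
Their cross gives offspring ratios 1/2 X^E X^E : 1/2 X^E X^e. Conditioning on Leila being unaffected, P(X^E X^e) = 1/2 / 1 = 1/2.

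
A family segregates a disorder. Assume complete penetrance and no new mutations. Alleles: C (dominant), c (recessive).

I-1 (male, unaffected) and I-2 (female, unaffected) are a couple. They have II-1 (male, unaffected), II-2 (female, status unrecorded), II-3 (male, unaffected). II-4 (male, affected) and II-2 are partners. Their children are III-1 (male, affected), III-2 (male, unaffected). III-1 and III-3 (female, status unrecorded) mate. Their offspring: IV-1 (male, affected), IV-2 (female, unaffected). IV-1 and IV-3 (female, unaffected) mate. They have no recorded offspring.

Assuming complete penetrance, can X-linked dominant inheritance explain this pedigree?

Under X-linked dominant, IV-2 (unaffected, female) cannot arise from III-1 (affected) × III-3 (unrecorded).

No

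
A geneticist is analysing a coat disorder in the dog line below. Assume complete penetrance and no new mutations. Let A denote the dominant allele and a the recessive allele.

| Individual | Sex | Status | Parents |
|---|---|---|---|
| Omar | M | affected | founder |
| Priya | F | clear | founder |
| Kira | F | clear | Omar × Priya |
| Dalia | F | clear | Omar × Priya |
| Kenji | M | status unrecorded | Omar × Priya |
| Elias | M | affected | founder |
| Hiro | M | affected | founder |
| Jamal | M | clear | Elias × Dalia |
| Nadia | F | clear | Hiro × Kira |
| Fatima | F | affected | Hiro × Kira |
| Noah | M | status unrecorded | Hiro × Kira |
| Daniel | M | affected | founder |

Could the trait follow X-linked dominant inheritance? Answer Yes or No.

Under X-linked dominant, Kira (clear, female) cannot arise from Omar (affected) × Priya (clear).

No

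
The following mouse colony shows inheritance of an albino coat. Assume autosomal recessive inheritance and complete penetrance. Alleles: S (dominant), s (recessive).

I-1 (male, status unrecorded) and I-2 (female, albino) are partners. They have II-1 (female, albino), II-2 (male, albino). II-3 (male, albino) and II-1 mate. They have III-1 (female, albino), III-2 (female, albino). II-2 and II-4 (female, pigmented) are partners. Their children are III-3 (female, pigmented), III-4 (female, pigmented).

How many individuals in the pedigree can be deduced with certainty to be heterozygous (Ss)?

2

Obligate heterozygotes: III-3 is pigmented so carries S and received s from II-2 (ss), so III-3 is Ss; III-4 is pigmented so carries S and received s from II-2 (ss), so III-4 is Ss.
Every other individual is either homozygous by phenotype or has at least one consistent homozygous assignment, so the count is 2.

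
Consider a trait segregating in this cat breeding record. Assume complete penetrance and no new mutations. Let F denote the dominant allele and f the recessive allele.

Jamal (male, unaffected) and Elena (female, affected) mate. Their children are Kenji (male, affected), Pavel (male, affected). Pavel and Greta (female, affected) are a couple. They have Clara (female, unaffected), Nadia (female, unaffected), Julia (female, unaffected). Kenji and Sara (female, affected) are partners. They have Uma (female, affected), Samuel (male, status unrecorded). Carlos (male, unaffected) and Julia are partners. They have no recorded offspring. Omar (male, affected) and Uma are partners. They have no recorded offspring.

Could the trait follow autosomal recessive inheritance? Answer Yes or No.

No

Under autosomal recessive, Clara (unaffected, female) cannot arise from Pavel (affected) × Greta (affected).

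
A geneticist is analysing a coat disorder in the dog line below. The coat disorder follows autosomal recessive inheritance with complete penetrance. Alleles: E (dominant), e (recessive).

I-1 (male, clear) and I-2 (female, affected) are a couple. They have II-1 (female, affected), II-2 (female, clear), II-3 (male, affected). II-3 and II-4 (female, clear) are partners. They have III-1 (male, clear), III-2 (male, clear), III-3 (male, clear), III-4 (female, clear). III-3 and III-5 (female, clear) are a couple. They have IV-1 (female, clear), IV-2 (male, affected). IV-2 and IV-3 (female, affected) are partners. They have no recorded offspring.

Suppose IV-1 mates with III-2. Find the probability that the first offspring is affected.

III-3 is clear so carries E and received e from II-3 (ee), so III-3 is Ee.
III-5 is clear so carries E and passed e to IV-2 (ee), so III-5 is Ee.
IV-1 is a clear offspring of III-3 (Ee) × III-5 (Ee), whose cross gives 1/4 EE : 1/2 Ee : 1/4 ee; conditioning on being clear, IV-1 is EE with probability 1/3, Ee with probability 2/3.
III-2 is clear so carries E and received e from II-3 (ee), so III-2 is Ee.
Summing over parental genotype combinations, P(offspring is affected) = 2/3·1/4 = 1/6.

1/6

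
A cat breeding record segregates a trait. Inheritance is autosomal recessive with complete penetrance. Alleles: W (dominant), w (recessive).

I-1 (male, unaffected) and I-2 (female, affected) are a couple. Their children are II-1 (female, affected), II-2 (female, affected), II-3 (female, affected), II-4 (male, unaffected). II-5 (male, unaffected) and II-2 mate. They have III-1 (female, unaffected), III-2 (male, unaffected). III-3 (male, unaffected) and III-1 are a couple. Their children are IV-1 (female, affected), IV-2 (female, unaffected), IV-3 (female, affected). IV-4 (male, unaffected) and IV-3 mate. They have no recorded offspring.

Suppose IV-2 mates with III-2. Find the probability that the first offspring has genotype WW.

III-3 is unaffected so carries W and passed w to IV-1 (ww), so III-3 is Ww.
III-1 is unaffected so carries W and received w from II-2 (ww), so III-1 is Ww.
IV-2 is an unaffected offspring of III-3 (Ww) × III-1 (Ww), whose cross gives 1/4 WW : 1/2 Ww : 1/4 ww; conditioning on being unaffected, IV-2 is WW with probability 1/3, Ww with probability 2/3.
III-2 is unaffected so carries W and received w from II-2 (ww), so III-2 is Ww.
Summing over parental genotype combinations, P(offspring has genotype WW) = 1/3·1/2 + 2/3·1/4 = 1/3.

1/3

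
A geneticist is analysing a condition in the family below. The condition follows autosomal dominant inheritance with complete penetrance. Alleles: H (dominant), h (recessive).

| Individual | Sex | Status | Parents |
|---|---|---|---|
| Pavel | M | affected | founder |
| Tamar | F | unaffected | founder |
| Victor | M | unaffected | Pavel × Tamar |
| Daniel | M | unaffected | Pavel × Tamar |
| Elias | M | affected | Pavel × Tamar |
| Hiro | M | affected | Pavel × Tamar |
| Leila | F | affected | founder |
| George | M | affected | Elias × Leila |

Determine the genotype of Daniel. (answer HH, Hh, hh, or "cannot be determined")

Daniel is unaffected, so Daniel is hh.

hh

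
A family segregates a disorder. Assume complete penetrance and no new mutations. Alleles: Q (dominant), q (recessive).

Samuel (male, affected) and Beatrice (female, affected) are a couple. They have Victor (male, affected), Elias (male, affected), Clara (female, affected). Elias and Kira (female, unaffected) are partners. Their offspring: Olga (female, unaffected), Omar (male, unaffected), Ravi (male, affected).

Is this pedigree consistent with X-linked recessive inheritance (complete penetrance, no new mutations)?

A consistent assignment under X-linked recessive exists: Samuel X^q Y, Beatrice X^q X^q, Victor X^q Y, Elias X^q Y, Clara X^q X^q, Kira X^Q X^q, Olga X^Q X^q, Omar X^Q Y, Ravi X^q Y.
In this assignment every recorded phenotype matches its genotype and every non-founder's genotype is obtainable from its parents' genotypes, so the pedigree is consistent.

Yes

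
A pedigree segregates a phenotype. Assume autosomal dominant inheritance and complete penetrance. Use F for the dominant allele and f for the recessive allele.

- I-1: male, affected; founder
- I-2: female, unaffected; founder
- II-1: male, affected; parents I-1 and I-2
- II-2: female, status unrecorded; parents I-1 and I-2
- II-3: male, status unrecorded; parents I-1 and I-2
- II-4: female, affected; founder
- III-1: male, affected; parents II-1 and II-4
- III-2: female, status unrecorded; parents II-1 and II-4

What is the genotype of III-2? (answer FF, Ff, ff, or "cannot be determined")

III-2's phenotype is unrecorded, and no parent or child forces a single allele at both positions; consistent genotype assignments exist with III-2 as FF or Ff or ff.

cannot be determined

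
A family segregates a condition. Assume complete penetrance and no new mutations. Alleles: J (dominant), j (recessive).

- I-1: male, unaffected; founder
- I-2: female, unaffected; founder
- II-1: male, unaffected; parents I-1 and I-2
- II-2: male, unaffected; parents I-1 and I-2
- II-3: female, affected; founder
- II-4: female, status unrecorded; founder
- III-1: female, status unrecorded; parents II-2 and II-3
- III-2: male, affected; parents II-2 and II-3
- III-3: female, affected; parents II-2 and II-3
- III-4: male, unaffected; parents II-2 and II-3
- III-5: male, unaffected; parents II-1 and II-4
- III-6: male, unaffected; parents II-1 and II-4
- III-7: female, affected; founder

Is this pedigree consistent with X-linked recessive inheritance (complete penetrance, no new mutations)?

No

Under X-linked recessive, III-3 (affected, female) cannot arise from II-2 (unaffected) × II-3 (affected).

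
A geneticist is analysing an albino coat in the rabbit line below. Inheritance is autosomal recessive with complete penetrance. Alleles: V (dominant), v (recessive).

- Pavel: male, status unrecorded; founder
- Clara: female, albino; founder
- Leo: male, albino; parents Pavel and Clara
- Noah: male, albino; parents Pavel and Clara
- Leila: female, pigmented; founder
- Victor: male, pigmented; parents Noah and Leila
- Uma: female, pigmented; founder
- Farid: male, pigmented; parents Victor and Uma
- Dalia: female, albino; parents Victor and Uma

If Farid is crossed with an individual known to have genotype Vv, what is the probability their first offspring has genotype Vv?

1/2

Victor is pigmented so carries V and received v from Noah (vv), so Victor is Vv.
Uma is pigmented so carries V and passed v to Dalia (vv), so Uma is Vv.
Farid is a pigmented offspring of Victor (Vv) × Uma (Vv), whose cross gives 1/4 VV : 1/2 Vv : 1/4 vv; conditioning on being pigmented, Farid is VV with probability 1/3, Vv with probability 2/3.
Summing over parental genotype combinations, P(offspring has genotype Vv) = 1/3·1/2 + 2/3·1/2 = 1/2.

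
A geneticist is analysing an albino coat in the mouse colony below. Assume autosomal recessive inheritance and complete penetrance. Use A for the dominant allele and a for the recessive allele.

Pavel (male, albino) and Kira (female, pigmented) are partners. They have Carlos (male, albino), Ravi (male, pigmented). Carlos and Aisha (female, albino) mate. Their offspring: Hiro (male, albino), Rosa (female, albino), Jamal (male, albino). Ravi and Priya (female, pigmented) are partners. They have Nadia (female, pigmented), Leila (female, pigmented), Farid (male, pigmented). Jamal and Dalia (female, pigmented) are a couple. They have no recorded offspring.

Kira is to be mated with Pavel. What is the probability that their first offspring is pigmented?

Kira is pigmented so carries A and passed a to Carlos (aa), so Kira is Aa.
Pavel is albino, so Pavel is aa.
The cross gives 1/2 Aa : 1/2 aa, so P(offspring is pigmented) = 1/2.

1/2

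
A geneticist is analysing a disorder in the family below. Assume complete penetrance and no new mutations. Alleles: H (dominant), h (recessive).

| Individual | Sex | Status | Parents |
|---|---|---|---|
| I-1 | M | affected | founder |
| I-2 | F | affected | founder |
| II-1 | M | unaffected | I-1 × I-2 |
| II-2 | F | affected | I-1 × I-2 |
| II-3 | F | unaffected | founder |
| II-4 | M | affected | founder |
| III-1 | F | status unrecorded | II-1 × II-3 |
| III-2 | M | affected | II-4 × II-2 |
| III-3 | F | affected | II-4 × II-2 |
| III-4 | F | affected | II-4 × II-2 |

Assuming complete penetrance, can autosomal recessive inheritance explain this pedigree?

No

Under autosomal recessive, II-1 (unaffected, male) cannot arise from I-1 (affected) × I-2 (affected).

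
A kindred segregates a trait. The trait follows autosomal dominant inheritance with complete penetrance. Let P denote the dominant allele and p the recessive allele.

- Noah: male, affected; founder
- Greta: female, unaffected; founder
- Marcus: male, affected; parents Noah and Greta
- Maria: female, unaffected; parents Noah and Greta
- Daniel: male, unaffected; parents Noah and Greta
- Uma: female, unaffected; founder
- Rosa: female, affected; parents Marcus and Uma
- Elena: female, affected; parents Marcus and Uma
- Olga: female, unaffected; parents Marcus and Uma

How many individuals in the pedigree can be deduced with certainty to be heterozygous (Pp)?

4

Obligate heterozygotes: Noah is affected so carries P and passed p to Maria (pp), so Noah is Pp; Marcus is affected so carries P and received p from Greta (pp), so Marcus is Pp; Rosa is affected so carries P and received p from Uma (pp), so Rosa is Pp; Elena is affected so carries P and received p from Uma (pp), so Elena is Pp.
Every other individual is either homozygous by phenotype or has at least one consistent homozygous assignment, so the count is 4.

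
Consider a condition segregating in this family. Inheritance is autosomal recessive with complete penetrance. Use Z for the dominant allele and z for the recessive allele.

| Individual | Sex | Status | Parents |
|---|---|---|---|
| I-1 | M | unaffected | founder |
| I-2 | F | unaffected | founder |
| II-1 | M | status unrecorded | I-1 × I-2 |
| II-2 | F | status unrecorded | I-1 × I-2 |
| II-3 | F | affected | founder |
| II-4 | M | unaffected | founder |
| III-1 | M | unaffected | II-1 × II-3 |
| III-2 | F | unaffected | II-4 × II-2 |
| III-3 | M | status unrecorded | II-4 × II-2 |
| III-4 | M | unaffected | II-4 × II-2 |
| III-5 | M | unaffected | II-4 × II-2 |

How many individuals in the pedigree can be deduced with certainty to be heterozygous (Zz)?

Obligate heterozygotes: III-1 is unaffected so carries Z and received z from II-3 (zz), so III-1 is Zz.
Every other individual is either homozygous by phenotype or has at least one consistent homozygous assignment, so the count is 1.

1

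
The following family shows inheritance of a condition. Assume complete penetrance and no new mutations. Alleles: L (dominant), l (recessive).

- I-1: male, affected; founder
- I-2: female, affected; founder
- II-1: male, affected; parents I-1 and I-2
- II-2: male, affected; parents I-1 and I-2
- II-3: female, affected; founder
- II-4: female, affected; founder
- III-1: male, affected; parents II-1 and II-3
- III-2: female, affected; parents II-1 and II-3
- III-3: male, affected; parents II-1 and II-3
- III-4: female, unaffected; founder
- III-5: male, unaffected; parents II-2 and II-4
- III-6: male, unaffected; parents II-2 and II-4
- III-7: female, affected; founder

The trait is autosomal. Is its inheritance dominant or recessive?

dominant

II-2 and II-4 are both affected yet have an unaffected child III-5. Under a recessive model two affected parents are homozygous and every child would be affected, so the trait cannot be recessive.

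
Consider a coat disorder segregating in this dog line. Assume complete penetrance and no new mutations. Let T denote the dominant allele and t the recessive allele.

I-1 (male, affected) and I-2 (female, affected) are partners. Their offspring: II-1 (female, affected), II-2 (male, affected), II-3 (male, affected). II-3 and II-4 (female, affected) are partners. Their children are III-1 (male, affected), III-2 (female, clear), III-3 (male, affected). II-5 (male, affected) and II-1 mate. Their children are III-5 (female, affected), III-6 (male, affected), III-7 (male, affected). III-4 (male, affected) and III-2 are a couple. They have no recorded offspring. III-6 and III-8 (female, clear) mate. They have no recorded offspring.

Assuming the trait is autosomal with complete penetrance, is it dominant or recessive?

II-3 and II-4 are both affected yet have a clear child III-2. Under a recessive model two affected parents are homozygous and every child would be affected, so the trait cannot be recessive.

dominant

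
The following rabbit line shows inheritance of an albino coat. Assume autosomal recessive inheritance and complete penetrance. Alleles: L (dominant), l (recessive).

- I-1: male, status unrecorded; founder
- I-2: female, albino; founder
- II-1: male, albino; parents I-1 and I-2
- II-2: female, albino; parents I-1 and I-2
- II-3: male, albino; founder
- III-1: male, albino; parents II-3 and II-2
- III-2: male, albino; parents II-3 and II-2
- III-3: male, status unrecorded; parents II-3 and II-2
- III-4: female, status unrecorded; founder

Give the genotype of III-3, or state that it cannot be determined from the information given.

ll

From phenotype alone, III-3 is LL or Ll or ll.
III-3 received l from II-3 (ll) and received l from II-2 (ll), so III-3 is ll.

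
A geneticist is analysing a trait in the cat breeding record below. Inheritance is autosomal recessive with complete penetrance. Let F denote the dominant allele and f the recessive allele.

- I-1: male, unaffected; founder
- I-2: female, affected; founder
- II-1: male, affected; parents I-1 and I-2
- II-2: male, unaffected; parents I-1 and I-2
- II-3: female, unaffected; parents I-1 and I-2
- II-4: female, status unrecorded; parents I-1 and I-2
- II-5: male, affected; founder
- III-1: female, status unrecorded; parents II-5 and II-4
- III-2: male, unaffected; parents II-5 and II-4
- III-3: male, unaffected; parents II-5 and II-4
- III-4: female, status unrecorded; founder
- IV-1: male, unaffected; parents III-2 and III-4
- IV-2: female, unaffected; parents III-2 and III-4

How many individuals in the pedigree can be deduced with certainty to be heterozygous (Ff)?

6

Obligate heterozygotes: I-1 is unaffected so carries F and passed f to II-1 (ff), so I-1 is Ff; II-2 is unaffected so carries F and received f from I-2 (ff), so II-2 is Ff; II-3 is unaffected so carries F and received f from I-2 (ff), so II-3 is Ff; II-4 passed F to III-2 (Ff, whose f came from II-5) and received f from I-2 (ff), so II-4 is Ff; III-2 is unaffected so carries F and received f from II-5 (ff), so III-2 is Ff; III-3 is unaffected so carries F and received f from II-5 (ff), so III-3 is Ff.
Every other individual is either homozygous by phenotype or has at least one consistent homozygous assignment, so the count is 6.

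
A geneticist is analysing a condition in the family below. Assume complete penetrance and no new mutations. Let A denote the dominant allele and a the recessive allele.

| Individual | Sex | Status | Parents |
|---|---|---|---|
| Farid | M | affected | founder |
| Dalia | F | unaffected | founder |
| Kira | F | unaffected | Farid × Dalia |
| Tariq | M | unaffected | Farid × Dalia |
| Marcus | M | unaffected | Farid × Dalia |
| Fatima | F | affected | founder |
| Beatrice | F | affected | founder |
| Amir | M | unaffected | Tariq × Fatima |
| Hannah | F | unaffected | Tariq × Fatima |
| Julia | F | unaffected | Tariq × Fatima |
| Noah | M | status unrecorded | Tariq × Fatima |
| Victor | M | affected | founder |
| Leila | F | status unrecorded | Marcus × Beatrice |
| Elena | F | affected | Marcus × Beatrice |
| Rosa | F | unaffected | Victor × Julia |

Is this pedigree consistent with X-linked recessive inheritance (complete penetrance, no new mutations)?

No

Under X-linked recessive, Amir (unaffected, male) cannot arise from Tariq (unaffected) × Fatima (affected).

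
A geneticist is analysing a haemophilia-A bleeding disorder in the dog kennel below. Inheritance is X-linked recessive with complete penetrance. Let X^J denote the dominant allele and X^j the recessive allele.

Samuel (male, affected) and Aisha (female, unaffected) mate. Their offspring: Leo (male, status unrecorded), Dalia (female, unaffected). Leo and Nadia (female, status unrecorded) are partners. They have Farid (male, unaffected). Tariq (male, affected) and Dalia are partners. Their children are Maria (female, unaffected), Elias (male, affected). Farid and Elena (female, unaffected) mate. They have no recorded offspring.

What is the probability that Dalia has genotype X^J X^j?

Dalia is unaffected so carries J and received j from Samuel (X^j Y), so Dalia is X^J X^j, giving P(X^J X^j) = 1.

1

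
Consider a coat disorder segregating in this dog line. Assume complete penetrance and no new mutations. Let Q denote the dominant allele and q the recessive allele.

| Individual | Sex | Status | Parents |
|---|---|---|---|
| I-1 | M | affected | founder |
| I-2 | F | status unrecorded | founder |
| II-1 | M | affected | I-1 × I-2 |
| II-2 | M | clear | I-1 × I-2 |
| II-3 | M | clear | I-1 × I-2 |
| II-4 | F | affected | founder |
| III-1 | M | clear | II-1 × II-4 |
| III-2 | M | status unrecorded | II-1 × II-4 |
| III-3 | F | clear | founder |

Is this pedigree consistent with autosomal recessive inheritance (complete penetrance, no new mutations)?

Under autosomal recessive, III-1 (clear, male) cannot arise from II-1 (affected) × II-4 (affected).

No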